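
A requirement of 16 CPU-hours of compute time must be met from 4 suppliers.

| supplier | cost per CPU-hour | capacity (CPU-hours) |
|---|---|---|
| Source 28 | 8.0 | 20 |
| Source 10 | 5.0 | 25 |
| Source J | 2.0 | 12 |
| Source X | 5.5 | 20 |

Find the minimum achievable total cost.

44

Fill from the cheapest supplier first.
Source J at 2.0: take all 12 CPU-hours — 4 still needed.
Source 10 (5.0): take the remaining 4 — done.
Source X, Source 28: unused.
Cost = 12×2.0 + 4×5.0 = 44.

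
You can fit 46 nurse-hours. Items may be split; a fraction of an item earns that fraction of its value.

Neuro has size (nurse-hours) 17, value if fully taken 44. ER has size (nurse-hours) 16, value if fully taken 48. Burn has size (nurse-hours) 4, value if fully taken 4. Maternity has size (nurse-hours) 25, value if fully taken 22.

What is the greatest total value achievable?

103.92

Best value per unit of size first: ER 48/16≈3, Neuro 44/17≈2.59, Burn 4/4≈1, Maternity 22/25≈0.88.
Take all of ER (16 nurse-hours, value 48) ; 30 nurse-hours left.
All 17 nurse-hours of Neuro fit (value 44) ; 13 remain.
Burn: take in full, 4 nurse-hours for value 4 ; 9 left.
9 nurse-hours left: a 9/25 share of Maternity gives 22×9/25 = 7.92.
Total value = 103.92.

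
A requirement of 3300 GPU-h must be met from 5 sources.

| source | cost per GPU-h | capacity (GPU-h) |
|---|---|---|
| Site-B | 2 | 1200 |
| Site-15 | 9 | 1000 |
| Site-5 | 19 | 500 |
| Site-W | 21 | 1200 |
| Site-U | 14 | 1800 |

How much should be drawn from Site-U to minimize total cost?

1100

Cheapest first:
Take 1200 from Site-B at 2 — need 2100 more.
Take 1000 from Site-15 at 9 — need 1100 more.
Site-U at 14: take 1100 of its 1800 — requirement met.
Site-5, Site-W: unused.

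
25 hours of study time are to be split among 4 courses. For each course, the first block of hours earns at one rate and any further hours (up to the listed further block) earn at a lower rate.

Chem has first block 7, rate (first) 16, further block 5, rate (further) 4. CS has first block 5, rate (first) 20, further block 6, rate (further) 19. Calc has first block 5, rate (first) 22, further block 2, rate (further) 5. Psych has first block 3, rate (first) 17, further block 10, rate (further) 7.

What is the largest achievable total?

471

Rank every tier by rate: Calc/T1 22 > CS/T1 20 > CS/T2 19 > Psych/T1 17 > Chem/T1 16 > Psych/T2 7 > Calc/T2 5 > Chem/T2 4.
Fill Calc T1 block (5 at 22) — 20 left.
CS T1 at 20: fill all 5 — 15 left.
CS/T2 (19): +6 — 9 left.
Psych/T1 (17): +3 — 6 left.
Chem T1 at 16: only 6 left, fill 6.
Total = 22×5 + 20×5 + 19×6 + 17×3 + 16×6 = 471.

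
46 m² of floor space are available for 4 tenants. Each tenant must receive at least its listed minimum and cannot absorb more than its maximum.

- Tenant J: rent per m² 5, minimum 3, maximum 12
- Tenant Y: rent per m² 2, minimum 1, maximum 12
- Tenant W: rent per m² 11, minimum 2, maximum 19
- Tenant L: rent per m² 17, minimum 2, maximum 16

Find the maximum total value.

Meeting every minimum uses 3+1+2+2 = 8 m², leaving 38.
Order the tenants by rent per m²: Tenant L 17 > Tenant W 11 > Tenant J 5 > Tenant Y 2.
Give Tenant L 14 more to hit its cap of 16 — 24 left.
Tenant W: +17 to 19 (cap) — 7 left.
Tenant J: +7 (room for 9) → 10. Pool exhausted.
Total = 5×10 + 2×1 + 11×19 + 17×16 = 533.

533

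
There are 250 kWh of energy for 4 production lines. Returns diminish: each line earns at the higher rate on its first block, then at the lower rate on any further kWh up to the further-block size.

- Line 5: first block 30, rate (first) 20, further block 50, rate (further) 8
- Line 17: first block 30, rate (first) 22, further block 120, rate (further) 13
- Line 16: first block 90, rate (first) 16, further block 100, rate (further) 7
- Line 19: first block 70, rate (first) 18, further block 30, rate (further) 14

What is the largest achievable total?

Rank every tier by rate: Line 17/T1 22 > Line 5/T1 20 > Line 19/T1 18 > Line 16/T1 16 > Line 19/T2 14 > Line 17/T2 13 > Line 5/T2 8 > Line 16/T2 7.
Fill Line 17 T1 block (30 at 22) — 220 left.
Fill Line 5 T1 block (30 at 20) — 190 left.
Line 19 T1 at 18: fill all 70 — 120 left.
Fill Line 16 T1 block (90 at 16) — 30 left.
Line 19 T2 at 14: fill all 30 — 0 left.
Total = 22×30 + 20×30 + 18×70 + 16×90 + 14×30 = 4380.

4380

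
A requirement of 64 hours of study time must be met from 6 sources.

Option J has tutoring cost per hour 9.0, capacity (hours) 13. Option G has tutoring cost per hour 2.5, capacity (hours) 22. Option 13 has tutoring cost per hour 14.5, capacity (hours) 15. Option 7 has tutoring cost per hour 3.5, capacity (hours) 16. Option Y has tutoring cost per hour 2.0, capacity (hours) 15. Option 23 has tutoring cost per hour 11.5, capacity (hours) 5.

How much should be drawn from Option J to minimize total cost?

Use sources in increasing cost order.
Option Y (2.0): use full 15 → 49 hours to go.
Option G at 2.5: take all 22 hours → 27 still needed.
Take 16 from Option 7 at 3.5 → need 11 more.
Option J at 9.0: take 11 of its 13 → requirement met.
Option 23, Option 13: unused.

11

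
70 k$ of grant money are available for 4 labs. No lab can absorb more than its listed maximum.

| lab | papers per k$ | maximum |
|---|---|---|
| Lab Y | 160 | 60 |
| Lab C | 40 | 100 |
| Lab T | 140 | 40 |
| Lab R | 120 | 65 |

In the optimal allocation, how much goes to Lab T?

Order the labs by papers per k$: Lab Y 160 > Lab T 140 > Lab R 120 > Lab C 40.
Lab Y takes 60 to reach its cap of 60 — 10 left.
Only 10 left; Lab T takes them to reach 10.

10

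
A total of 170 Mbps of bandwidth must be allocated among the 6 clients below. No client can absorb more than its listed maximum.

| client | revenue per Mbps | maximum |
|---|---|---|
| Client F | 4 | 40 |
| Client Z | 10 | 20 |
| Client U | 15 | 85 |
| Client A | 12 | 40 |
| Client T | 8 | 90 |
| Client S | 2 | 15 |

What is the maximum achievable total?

2155

Rank by revenue per Mbps: Client U 15 > Client A 12 > Client Z 10 > Client T 8 > Client F 4 > Client S 2.
Give Client U 85 to hit its cap of 85 ; 85 left.
Give Client A 40 to hit its cap of 40 ; 45 left.
Client Z takes 20 to reach its cap of 20 ; 25 left.
Client T: +25 (room for 90) → 25. Pool exhausted.
Total = 10×20 + 15×85 + 12×40 + 8×25 = 2155.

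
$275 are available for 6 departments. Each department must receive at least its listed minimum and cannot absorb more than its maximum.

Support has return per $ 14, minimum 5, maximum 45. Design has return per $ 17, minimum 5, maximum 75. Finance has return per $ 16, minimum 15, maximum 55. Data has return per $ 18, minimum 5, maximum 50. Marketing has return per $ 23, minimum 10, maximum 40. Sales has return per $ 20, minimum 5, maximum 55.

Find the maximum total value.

Meeting every minimum uses 5+5+15+5+10+5 = 45 $, leaving 230.
Rank by return per $: Marketing 23 > Sales 20 > Data 18 > Design 17 > Finance 16 > Support 14.
Marketing: +30 to 40 (cap) → 200 left.
Sales takes 50 more to reach its cap of 55 → 150 left.
Data: +45 to 50 (cap) → 105 left.
Give Design 70 more to hit its cap of 75 → 35 left.
Only 35 left; Finance takes them to reach 50.
Total = 14×5 + 17×75 + 16×50 + 18×50 + 23×40 + 20×55 = 5065.

5065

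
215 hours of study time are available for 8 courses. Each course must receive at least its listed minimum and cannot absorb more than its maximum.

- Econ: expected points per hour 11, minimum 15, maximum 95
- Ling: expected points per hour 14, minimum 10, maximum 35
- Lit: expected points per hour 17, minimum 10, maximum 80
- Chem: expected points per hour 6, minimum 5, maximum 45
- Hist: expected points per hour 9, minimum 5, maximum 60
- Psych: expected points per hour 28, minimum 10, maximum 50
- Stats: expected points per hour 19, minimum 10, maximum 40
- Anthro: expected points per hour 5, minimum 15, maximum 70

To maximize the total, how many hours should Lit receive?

75

Meeting every minimum uses 15+10+10+5+5+10+10+15 = 80 hours, leaving 135.
Rank by expected points per hour: Psych 28 > Stats 19 > Lit 17 > Ling 14 > Econ 11 > Hist 9 > Chem 6 > Anthro 5.
Give Psych 40 more to hit its cap of 50 ; 95 left.
Stats: +30 to 40 (cap) ; 65 left.
Lit has room for 70 more but only 65 remain, so it gets 75.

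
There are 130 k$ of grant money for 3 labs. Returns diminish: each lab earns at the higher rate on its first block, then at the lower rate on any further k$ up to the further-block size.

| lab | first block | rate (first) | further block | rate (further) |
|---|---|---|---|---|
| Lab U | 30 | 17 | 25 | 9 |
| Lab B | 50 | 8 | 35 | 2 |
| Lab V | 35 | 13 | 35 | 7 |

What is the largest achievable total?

Rank every tier by rate: Lab U/tier1 17 > Lab V/tier1 13 > Lab U/tier2 9 > Lab B/tier1 8 > Lab V/tier2 7 > Lab B/tier2 2.
Fill Lab U tier1 block (30 at 17) — 100 left.
Lab V tier1 at 13: fill all 35 — 65 left.
Fill Lab U tier2 block (25 at 9) — 40 left.
40 remain; put them into Lab B tier1 at 8.
Total = 17×30 + 13×35 + 9×25 + 8×40 = 1510.

1510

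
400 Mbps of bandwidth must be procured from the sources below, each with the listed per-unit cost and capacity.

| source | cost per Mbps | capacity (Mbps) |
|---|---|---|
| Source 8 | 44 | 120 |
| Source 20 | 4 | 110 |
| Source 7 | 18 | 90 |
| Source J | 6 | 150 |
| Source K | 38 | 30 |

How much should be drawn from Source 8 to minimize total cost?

20

Cheapest first:
Take 110 from Source 20 at 4 ; need 290 more.
Take 150 from Source J at 6 ; need 140 more.
Source 7 at 18: take all 90 Mbps ; 50 still needed.
Take 30 from Source K at 38 ; need 20 more.
Source 8 at 44: take 20 of its 120 ; requirement met.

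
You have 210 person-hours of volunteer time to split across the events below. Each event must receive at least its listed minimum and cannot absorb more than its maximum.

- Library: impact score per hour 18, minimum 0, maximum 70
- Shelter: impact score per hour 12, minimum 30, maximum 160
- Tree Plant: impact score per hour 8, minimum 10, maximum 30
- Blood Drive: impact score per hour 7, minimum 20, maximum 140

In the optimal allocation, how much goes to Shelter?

110

Meeting every minimum uses 0+30+10+20 = 60 person-hours, leaving 150.
Order the events by impact score per hour: Library 18 > Shelter 12 > Tree Plant 8 > Blood Drive 7.
Library takes 70 more to reach its cap of 70 — 80 left.
Shelter: +80 (room for 130) → 110. Pool exhausted.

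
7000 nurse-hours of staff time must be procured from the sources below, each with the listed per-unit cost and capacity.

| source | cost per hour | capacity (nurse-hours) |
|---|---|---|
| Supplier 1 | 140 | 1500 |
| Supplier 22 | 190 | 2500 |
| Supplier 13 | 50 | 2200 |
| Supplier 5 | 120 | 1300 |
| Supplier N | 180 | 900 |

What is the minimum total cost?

847000

Use sources in increasing cost order.
Supplier 13 (50): use full 2200 → 4800 nurse-hours to go.
Take 1300 from Supplier 5 at 120 → need 3500 more.
Supplier 1 at 140: take all 1500 nurse-hours → 2000 still needed.
Take 900 from Supplier N at 180 → need 1100 more.
Supplier 22 at 190: take 1100 of its 2500 → requirement met.
Cost = 2200×50 + 1300×120 + 1500×140 + 900×180 + 1100×190 = 847000.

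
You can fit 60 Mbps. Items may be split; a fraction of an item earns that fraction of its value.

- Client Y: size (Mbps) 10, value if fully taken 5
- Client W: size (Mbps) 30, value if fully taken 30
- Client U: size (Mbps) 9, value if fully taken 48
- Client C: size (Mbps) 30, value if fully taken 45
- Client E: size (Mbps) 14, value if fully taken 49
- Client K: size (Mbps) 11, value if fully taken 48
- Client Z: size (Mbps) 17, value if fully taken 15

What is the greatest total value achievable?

184

Sort by value density: Client U 48/9≈5.33, Client K 48/11≈4.36, Client E 49/14≈3.5, Client C 45/30≈1.5, Client W 30/30≈1, Client Z 15/17≈0.882, Client Y 5/10≈0.5.
Client U: take in full, 9 Mbps for value 48 — 51 left.
All 11 Mbps of Client K fit (value 48) — 40 remain.
Client E: take in full, 14 Mbps for value 49 — 26 left.
Fill the last 26 Mbps with part of Client C: 26/30 of it earns 39.
Total value = 184.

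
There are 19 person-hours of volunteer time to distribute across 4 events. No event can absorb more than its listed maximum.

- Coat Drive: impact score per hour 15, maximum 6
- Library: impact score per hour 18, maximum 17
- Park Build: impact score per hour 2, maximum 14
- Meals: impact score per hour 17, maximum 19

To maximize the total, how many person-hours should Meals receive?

2

Order the events by impact score per hour: Library 18 > Meals 17 > Coat Drive 15 > Park Build 2.
Library: +17 to 17 (cap) ; 2 left.
Only 2 left; Meals takes them to reach 2.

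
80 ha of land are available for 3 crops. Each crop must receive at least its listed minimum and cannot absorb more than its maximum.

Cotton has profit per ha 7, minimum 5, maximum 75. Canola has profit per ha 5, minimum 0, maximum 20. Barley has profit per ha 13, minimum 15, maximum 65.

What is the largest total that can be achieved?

Meeting every minimum uses 5+0+15 = 20 ha, leaving 60.
Rank by profit per ha: Barley 13 > Cotton 7 > Canola 5.
Give Barley 50 more to hit its cap of 65 — 10 left.
Cotton: +10 (room for 70) → 15. Pool exhausted.
Total = 7×15 + 13×65 = 950.

950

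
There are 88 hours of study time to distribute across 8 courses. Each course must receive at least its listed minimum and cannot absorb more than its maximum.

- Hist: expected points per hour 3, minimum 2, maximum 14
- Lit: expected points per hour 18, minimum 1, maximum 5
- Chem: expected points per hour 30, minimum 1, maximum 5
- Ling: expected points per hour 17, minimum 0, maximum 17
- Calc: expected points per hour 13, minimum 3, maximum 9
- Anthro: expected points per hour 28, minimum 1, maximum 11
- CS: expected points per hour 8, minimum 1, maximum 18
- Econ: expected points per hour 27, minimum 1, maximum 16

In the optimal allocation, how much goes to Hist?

Meeting every minimum uses 2+1+1+0+3+1+1+1 = 10 hours, leaving 78.
Rank by expected points per hour: Chem 30 > Anthro 28 > Econ 27 > Lit 18 > Ling 17 > Calc 13 > CS 8 > Hist 3.
Give Chem 4 more to hit its cap of 5 → 74 left.
Anthro: +10 to 11 (cap) → 64 left.
Give Econ 15 more to hit its cap of 16 → 49 left.
Lit: +4 to 5 (cap) → 45 left.
Ling: +17 to 17 (cap) → 28 left.
Calc takes 6 more to reach its cap of 9 → 22 left.
CS: +17 to 18 (cap) → 5 left.
Only 5 left; Hist takes them to reach 7.

7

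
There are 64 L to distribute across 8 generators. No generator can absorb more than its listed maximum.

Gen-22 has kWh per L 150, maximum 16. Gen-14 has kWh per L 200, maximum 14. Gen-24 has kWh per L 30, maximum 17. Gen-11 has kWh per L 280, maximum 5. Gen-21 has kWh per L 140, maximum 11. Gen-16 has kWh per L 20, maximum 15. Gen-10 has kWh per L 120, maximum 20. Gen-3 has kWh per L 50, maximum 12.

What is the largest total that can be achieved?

10300

Rank by kWh per L: Gen-11 280 > Gen-14 200 > Gen-22 150 > Gen-21 140 > Gen-10 120 > Gen-3 50 > Gen-24 30 > Gen-16 20.
Gen-11: +5 to 5 (cap) ; 59 left.
Give Gen-14 14 to hit its cap of 14 ; 45 left.
Gen-22 takes 16 to reach its cap of 16 ; 29 left.
Gen-21 takes 11 to reach its cap of 11 ; 18 left.
Gen-10: +18 (room for 20) → 18. Pool exhausted.
Total = 150×16 + 200×14 + 280×5 + 140×11 + 120×18 = 10300.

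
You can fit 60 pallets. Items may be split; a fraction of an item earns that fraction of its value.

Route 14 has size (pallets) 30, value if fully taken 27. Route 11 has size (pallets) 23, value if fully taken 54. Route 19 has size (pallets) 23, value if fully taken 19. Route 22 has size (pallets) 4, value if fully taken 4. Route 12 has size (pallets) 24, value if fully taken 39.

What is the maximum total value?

Rank by value-to-size ratio: Route 11 54/23≈2.35, Route 12 39/24≈1.62, Route 22 4/4≈1, Route 14 27/30≈0.9, Route 19 19/23≈0.826.
Take all of Route 11 (23 pallets, value 54) — 37 pallets left.
Route 12: take in full, 24 pallets for value 39 — 13 left.
Route 22: take in full, 4 pallets for value 4 — 9 left.
Fill the last 9 pallets with part of Route 14: 9/30 of it earns 8.1.
Total value = 105.1.

105.1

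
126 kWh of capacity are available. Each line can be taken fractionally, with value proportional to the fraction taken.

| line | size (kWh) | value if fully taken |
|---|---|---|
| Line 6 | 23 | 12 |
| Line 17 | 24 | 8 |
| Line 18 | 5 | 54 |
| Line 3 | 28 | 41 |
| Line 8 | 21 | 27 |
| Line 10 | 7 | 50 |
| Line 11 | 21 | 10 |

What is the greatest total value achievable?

201

Best value per unit of size first: Line 18 54/5≈10.8, Line 10 50/7≈7.14, Line 3 41/28≈1.46, Line 8 27/21≈1.29, Line 6 12/23≈0.522, Line 11 10/21≈0.476, Line 17 8/24≈0.333.
Line 18: take in full, 5 kWh for value 54 ; 121 left.
All 7 kWh of Line 10 fit (value 50) ; 114 remain.
Take all of Line 3 (28 kWh, value 41) ; 86 kWh left.
Line 8: take in full, 21 kWh for value 27 ; 65 left.
Line 6: take in full, 23 kWh for value 12 ; 42 left.
Line 11: take in full, 21 kWh for value 10 ; 21 left.
21 kWh left: a 21/24 share of Line 17 gives 8×21/24 = 7.
Total value = 201.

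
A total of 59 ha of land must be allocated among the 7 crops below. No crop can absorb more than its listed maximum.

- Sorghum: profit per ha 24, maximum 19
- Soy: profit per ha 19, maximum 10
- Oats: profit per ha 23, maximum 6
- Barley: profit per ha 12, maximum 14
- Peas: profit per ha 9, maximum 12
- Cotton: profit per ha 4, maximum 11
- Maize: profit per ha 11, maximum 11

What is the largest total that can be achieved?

1062

Highest profit per ha first: Sorghum 24 > Oats 23 > Soy 19 > Barley 12 > Maize 11 > Peas 9 > Cotton 4.
Give Sorghum 19 to hit its cap of 19 — 40 left.
Oats: +6 to 6 (cap) — 34 left.
Soy: +10 to 10 (cap) — 24 left.
Barley: +14 to 14 (cap) — 10 left.
Maize: +10 (room for 11) → 10. Pool exhausted.
Total = 24×19 + 19×10 + 23×6 + 12×14 + 11×10 = 1062.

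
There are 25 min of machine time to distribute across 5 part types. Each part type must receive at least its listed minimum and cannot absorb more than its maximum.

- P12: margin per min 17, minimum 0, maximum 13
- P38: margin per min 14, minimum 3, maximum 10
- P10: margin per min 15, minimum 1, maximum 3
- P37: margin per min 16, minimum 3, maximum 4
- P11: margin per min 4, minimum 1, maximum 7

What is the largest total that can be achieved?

Meeting every minimum uses 0+3+1+3+1 = 8 min, leaving 17.
Highest margin per min first: P12 17 > P37 16 > P10 15 > P38 14 > P11 4.
P12: +13 to 13 (cap) ; 4 left.
Give P37 1 more to hit its cap of 4 ; 3 left.
Give P10 2 more to hit its cap of 3 ; 1 left.
Only 1 left; P38 takes them to reach 4.
Total = 17×13 + 14×4 + 15×3 + 16×4 + 4×1 = 390.

390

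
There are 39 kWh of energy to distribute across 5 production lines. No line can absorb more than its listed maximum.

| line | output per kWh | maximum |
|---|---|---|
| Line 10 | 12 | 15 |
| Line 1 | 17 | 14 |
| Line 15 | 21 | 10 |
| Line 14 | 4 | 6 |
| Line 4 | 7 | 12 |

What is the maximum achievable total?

Order the production lines by output per kWh: Line 15 21 > Line 1 17 > Line 10 12 > Line 4 7 > Line 14 4.
Line 15 takes 10 to reach its cap of 10 → 29 left.
Line 1: +14 to 14 (cap) → 15 left.
Line 10: +15 to 15 (cap) → 0 left.
Total = 12×15 + 17×14 + 21×10 = 628.

628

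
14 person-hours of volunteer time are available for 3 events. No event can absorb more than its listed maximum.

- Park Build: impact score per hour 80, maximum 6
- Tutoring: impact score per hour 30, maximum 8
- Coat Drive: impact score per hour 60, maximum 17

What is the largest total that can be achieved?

Rank by impact score per hour: Park Build 80 > Coat Drive 60 > Tutoring 30.
Park Build: +6 to 6 (cap) — 8 left.
Coat Drive: +8 (room for 17) → 8. Pool exhausted.
Total = 80×6 + 60×8 = 960.

960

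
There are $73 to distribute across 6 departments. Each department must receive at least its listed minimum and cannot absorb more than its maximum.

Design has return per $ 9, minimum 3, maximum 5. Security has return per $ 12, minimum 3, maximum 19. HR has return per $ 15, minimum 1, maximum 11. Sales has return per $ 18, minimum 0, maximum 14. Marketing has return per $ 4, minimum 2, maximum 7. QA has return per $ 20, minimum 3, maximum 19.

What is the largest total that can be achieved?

1090

Meeting every minimum uses 3+3+1+0+2+3 = 12 $, leaving 61.
Highest return per $ first: QA 20 > Sales 18 > HR 15 > Security 12 > Design 9 > Marketing 4.
QA takes 16 more to reach its cap of 19 → 45 left.
Give Sales 14 more to hit its cap of 14 → 31 left.
HR takes 10 more to reach its cap of 11 → 21 left.
Security takes 16 more to reach its cap of 19 → 5 left.
Give Design 2 more to hit its cap of 5 → 3 left.
Only 3 left; Marketing takes them to reach 5.
Total = 9×5 + 12×19 + 15×11 + 18×14 + 4×5 + 20×19 = 1090.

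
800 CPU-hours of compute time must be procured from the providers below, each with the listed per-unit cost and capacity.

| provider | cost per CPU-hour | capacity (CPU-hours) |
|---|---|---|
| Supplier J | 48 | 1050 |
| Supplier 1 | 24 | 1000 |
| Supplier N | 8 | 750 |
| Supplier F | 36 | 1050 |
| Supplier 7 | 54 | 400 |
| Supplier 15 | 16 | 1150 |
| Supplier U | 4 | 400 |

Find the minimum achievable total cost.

Use providers in increasing cost order.
Take 400 from Supplier U at 4 ; need 400 more.
Supplier N (8): take the remaining 400 ; done.
Supplier 15, Supplier 1, Supplier F, Supplier J, Supplier 7: unused.
Cost = 400×4 + 400×8 = 4800.

4800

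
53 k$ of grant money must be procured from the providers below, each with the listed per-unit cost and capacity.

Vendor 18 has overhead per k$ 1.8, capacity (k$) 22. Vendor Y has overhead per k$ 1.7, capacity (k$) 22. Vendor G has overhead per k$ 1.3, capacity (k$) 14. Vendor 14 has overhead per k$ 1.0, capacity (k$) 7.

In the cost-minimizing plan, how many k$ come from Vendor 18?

Fill from the cheapest provider first.
Vendor 14 (1.0): use full 7 — 46 k$ to go.
Vendor G at 1.3: take all 14 k$ — 32 still needed.
Take 22 from Vendor Y at 1.7 — need 10 more.
Vendor 18 at 1.8: take 10 of its 22 — requirement met.

10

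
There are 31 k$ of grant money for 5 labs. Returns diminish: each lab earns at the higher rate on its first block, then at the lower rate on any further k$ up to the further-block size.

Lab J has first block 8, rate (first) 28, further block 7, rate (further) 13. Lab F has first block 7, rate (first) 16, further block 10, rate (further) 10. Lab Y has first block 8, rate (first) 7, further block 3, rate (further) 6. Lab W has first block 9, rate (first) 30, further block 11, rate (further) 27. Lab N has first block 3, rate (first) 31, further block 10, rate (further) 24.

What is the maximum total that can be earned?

Order all 10 blocks by rate: Lab N/T1 31 > Lab W/T1 30 > Lab J/T1 28 > Lab W/T2 27 > Lab N/T2 24 > Lab F/T1 16 > Lab J/T2 13 > Lab F/T2 10 > Lab Y/T1 7 > Lab Y/T2 6.
Fill Lab N T1 block (3 at 31) — 28 left.
Lab W T1 at 30: fill all 9 — 19 left.
Lab J/T1 (28): +8 — 11 left.
Lab W/T2 (27): +11 — 0 left.
Total = 31×3 + 30×9 + 28×8 + 27×11 = 884.

884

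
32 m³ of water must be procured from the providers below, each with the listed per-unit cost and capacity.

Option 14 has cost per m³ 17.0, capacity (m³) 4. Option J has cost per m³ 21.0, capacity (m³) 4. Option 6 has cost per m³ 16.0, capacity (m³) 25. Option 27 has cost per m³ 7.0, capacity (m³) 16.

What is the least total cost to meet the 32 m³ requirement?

368

Fill from the cheapest provider first.
Option 27 at 7.0: take all 16 m³ → 16 still needed.
Option 6 (16.0): take the remaining 16 → done.
Option 14, Option J: unused.
Cost = 16×7.0 + 16×16.0 = 368.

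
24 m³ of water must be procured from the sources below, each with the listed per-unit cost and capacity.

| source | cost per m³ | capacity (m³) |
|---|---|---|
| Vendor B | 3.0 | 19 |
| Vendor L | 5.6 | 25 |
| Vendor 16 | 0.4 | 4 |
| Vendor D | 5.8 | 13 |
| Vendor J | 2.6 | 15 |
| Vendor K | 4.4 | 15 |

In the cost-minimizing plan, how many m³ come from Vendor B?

5

Cheapest first:
Vendor 16 (0.4): use full 4 ; 20 m³ to go.
Vendor J (2.6): use full 15 ; 5 m³ to go.
Vendor B (3.0): take the remaining 5 ; done.
Vendor K, Vendor L, Vendor D: unused.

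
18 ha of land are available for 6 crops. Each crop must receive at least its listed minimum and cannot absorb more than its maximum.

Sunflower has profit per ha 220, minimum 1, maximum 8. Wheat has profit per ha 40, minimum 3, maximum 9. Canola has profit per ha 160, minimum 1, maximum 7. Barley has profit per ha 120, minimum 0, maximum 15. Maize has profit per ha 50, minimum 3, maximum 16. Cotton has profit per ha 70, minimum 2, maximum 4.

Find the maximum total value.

2490

Meeting every minimum uses 1+3+1+0+3+2 = 10 ha, leaving 8.
Highest profit per ha first: Sunflower 220 > Canola 160 > Barley 120 > Cotton 70 > Maize 50 > Wheat 40.
Sunflower takes 7 more to reach its cap of 8 — 1 left.
Canola has room for 6 more but only 1 remain, so it gets 2.
Total = 220×8 + 40×3 + 160×2 + 50×3 + 70×2 = 2490.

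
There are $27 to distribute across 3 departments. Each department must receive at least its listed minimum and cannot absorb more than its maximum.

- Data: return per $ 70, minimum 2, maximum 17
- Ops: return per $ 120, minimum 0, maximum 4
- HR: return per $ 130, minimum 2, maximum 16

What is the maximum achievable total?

Meeting every minimum uses 2+0+2 = 4 $, leaving 23.
Order the departments by return per $: HR 130 > Ops 120 > Data 70.
HR: +14 to 16 (cap) ; 9 left.
Ops: +4 to 4 (cap) ; 5 left.
Only 5 left; Data takes them to reach 7.
Total = 70×7 + 120×4 + 130×16 = 3050.

3050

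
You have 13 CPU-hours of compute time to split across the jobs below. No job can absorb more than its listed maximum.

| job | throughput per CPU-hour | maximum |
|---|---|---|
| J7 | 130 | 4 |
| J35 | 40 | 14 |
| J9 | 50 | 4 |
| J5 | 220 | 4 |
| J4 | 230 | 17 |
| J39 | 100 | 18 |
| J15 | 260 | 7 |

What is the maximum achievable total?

3200

Order the jobs by throughput per CPU-hour: J15 260 > J4 230 > J5 220 > J7 130 > J39 100 > J9 50 > J35 40.
J15 takes 7 to reach its cap of 7 → 6 left.
Only 6 left; J4 takes them to reach 6.
Total = 230×6 + 260×7 = 3200.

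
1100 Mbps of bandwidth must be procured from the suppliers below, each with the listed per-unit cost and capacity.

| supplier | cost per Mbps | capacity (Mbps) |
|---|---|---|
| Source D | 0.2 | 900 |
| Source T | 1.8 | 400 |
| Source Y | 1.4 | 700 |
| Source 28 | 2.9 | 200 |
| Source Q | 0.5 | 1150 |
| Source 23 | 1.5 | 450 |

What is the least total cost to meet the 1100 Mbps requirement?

Use suppliers in increasing cost order.
Take 900 from Source D at 0.2 ; need 200 more.
Take 200 from Source Q at 0.5 to finish.
Source Y, Source 23, Source T, Source 28: unused.
Cost = 900×0.2 + 200×0.5 = 280.

280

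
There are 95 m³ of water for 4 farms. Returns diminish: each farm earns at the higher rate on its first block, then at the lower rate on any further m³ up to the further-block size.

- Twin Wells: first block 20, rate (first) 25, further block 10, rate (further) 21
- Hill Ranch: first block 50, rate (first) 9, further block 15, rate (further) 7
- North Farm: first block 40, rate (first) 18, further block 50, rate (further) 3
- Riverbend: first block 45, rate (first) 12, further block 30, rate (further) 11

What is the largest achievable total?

Treat each block as its own option and order by rate: Twin Wells/tier1 25 > Twin Wells/tier2 21 > North Farm/tier1 18 > Riverbend/tier1 12 > Riverbend/tier2 11 > Hill Ranch/tier1 9 > Hill Ranch/tier2 7 > North Farm/tier2 3.
Twin Wells tier1 at 25: fill all 20 — 75 left.
Twin Wells/tier2 (21): +10 — 65 left.
North Farm/tier1 (18): +40 — 25 left.
Riverbend tier1 at 12: only 25 left, fill 25.
Total = 25×20 + 21×10 + 18×40 + 12×25 = 1730.

1730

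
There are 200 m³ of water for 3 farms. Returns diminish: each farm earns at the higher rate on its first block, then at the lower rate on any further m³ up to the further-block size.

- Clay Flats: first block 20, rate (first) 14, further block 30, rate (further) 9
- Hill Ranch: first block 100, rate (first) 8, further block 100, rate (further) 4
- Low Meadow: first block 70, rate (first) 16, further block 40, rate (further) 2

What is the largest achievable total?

2310

Rank every tier by rate: Low Meadow/first 16 > Clay Flats/first 14 > Clay Flats/second 9 > Hill Ranch/first 8 > Hill Ranch/second 4 > Low Meadow/second 2.
Low Meadow/first (16): +70 ; 130 left.
Clay Flats first at 14: fill all 20 ; 110 left.
Fill Clay Flats second block (30 at 9) ; 80 left.
Hill Ranch/first: +80 of 100 at 8; pool empty.
Total = 16×70 + 14×20 + 9×30 + 8×80 = 2310.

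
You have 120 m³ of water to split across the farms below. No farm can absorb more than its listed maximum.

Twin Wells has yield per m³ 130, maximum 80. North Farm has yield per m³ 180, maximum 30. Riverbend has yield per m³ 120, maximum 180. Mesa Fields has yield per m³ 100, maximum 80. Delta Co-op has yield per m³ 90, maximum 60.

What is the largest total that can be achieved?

Rank by yield per m³: North Farm 180 > Twin Wells 130 > Riverbend 120 > Mesa Fields 100 > Delta Co-op 90.
North Farm: +30 to 30 (cap) — 90 left.
Twin Wells: +80 to 80 (cap) — 10 left.
Riverbend: +10 (room for 180) → 10. Pool exhausted.
Total = 130×80 + 180×30 + 120×10 = 17000.

17000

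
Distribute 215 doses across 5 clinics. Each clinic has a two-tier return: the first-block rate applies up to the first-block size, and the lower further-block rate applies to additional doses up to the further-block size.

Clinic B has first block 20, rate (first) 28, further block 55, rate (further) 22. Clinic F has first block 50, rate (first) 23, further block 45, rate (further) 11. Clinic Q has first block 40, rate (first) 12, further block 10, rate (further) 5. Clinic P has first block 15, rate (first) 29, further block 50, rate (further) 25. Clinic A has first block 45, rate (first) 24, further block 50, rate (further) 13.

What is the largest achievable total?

Treat each block as its own option and order by rate: Clinic P/first 29 > Clinic B/first 28 > Clinic P/second 25 > Clinic A/first 24 > Clinic F/first 23 > Clinic B/second 22 > Clinic A/second 13 > Clinic Q/first 12 > Clinic F/second 11 > Clinic Q/second 5.
Fill Clinic P first block (15 at 29) → 200 left.
Clinic B/first (28): +20 → 180 left.
Clinic P/second (25): +50 → 130 left.
Fill Clinic A first block (45 at 24) → 85 left.
Clinic F/first (23): +50 → 35 left.
Clinic B second at 22: only 35 left, fill 35.
Total = 29×15 + 28×20 + 25×50 + 24×45 + 23×50 + 22×35 = 5245.

5245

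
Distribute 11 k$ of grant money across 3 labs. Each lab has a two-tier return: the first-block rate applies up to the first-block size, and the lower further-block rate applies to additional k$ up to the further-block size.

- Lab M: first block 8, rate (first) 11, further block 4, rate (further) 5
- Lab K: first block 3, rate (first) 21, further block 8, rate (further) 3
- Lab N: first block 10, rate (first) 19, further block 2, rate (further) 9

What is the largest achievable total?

Order all 6 blocks by rate: Lab K/T1 21 > Lab N/T1 19 > Lab M/T1 11 > Lab N/T2 9 > Lab M/T2 5 > Lab K/T2 3.
Lab K/T1 (21): +3 → 8 left.
Lab N/T1: +8 of 10 at 19; pool empty.
Total = 21×3 + 19×8 = 215.

215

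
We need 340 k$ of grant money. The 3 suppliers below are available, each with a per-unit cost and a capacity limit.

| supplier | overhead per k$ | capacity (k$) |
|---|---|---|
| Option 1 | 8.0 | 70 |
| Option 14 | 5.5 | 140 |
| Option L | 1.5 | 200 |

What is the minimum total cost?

1070

Cheapest first:
Option L (1.5): use full 200 ; 140 k$ to go.
Option 14 (5.5): use full 140 ; 0 k$ to go.
Option 1: unused.
Cost = 200×1.5 + 140×5.5 = 1070.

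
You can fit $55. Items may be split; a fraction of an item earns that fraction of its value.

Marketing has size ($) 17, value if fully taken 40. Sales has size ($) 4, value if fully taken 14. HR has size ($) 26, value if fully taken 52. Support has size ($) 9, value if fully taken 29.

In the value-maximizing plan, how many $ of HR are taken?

Best value per unit of size first: Sales 14/4≈3.5, Support 29/9≈3.22, Marketing 40/17≈2.35, HR 52/26≈2.
Take all of Sales (4 $, value 14) ; 51 $ left.
Take all of Support (9 $, value 29) ; 42 $ left.
All 17 $ of Marketing fit (value 40) ; 25 remain.
Only 25 $ remain; take 25/26 of HR for value 52×25/26 = 50.

25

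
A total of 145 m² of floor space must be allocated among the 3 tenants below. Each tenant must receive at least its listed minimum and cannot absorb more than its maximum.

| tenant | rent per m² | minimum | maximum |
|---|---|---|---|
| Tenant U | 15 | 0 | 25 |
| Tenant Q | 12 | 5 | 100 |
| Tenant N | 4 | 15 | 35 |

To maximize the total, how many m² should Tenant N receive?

Meeting every minimum uses 0+5+15 = 20 m², leaving 125.
Order the tenants by rent per m²: Tenant U 15 > Tenant Q 12 > Tenant N 4.
Tenant U takes 25 more to reach its cap of 25 → 100 left.
Give Tenant Q 95 more to hit its cap of 100 → 5 left.
Tenant N: +5 (room for 20) → 20. Pool exhausted.

20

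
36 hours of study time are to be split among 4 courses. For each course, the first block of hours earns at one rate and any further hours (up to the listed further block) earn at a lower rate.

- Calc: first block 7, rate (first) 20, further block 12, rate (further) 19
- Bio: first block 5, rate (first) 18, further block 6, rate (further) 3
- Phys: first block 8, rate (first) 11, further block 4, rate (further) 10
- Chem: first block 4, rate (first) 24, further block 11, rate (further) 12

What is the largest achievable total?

Rank every tier by rate: Chem/tier1 24 > Calc/tier1 20 > Calc/tier2 19 > Bio/tier1 18 > Chem/tier2 12 > Phys/tier1 11 > Phys/tier2 10 > Bio/tier2 3.
Chem/tier1 (24): +4 — 32 left.
Calc tier1 at 20: fill all 7 — 25 left.
Calc tier2 at 19: fill all 12 — 13 left.
Bio tier1 at 18: fill all 5 — 8 left.
Chem/tier2: +8 of 11 at 12; pool empty.
Total = 24×4 + 20×7 + 19×12 + 18×5 + 12×8 = 650.

650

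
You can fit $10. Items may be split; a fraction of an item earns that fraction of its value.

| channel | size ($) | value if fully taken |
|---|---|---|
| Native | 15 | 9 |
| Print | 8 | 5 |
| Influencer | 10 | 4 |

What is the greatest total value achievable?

Sort by value density: Print 5/8≈0.625, Native 9/15≈0.6, Influencer 4/10≈0.4.
Print: take in full, 8 $ for value 5 — 2 left.
Only 2 $ remain; take 2/15 of Native for value 9×2/15 = 1.2.
Total value = 6.2.

6.2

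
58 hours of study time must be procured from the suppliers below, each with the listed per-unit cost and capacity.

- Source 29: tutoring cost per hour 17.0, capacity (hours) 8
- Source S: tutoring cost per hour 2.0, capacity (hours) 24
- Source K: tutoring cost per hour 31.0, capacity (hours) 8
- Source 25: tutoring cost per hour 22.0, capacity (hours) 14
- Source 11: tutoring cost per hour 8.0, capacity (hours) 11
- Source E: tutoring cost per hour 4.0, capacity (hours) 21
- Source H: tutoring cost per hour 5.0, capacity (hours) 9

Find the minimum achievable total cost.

Cheapest first:
Source S (2.0): use full 24 — 34 hours to go.
Source E (4.0): use full 21 — 13 hours to go.
Source H (5.0): use full 9 — 4 hours to go.
Take 4 from Source 11 at 8.0 to finish.
Source 29, Source 25, Source K: unused.
Cost = 24×2.0 + 21×4.0 + 9×5.0 + 4×8.0 = 209.

209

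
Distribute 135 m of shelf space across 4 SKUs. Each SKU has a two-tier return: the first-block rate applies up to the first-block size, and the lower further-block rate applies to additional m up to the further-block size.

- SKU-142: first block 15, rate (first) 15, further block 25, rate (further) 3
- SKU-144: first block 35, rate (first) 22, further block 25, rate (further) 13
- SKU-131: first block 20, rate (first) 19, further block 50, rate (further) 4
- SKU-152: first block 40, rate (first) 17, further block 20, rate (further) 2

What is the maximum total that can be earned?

2380

Treat each block as its own option and order by rate: SKU-144/tier1 22 > SKU-131/tier1 19 > SKU-152/tier1 17 > SKU-142/tier1 15 > SKU-144/tier2 13 > SKU-131/tier2 4 > SKU-142/tier2 3 > SKU-152/tier2 2.
Fill SKU-144 tier1 block (35 at 22) ; 100 left.
SKU-131/tier1 (19): +20 ; 80 left.
SKU-152/tier1 (17): +40 ; 40 left.
Fill SKU-142 tier1 block (15 at 15) ; 25 left.
SKU-144/tier2 (13): +25 ; 0 left.
Total = 22×35 + 19×20 + 17×40 + 15×15 + 13×25 = 2380.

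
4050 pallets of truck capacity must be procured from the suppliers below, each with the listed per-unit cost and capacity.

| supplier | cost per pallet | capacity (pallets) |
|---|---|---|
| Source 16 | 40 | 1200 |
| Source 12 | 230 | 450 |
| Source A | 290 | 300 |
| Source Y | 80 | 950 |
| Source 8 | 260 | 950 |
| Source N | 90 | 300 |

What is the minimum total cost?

559500

Use suppliers in increasing cost order.
Source 16 at 40: take all 1200 pallets → 2850 still needed.
Source Y (80): use full 950 → 1900 pallets to go.
Source N (90): use full 300 → 1600 pallets to go.
Source 12 (230): use full 450 → 1150 pallets to go.
Take 950 from Source 8 at 260 → need 200 more.
Take 200 from Source A at 290 to finish.
Cost = 1200×40 + 950×80 + 300×90 + 450×230 + 950×260 + 200×290 = 559500.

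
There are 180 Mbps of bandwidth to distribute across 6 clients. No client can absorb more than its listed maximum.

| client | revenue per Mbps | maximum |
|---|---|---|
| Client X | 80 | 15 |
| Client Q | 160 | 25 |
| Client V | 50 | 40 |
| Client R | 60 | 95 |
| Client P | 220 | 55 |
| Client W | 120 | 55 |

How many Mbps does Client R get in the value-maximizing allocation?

Rank by revenue per Mbps: Client P 220 > Client Q 160 > Client W 120 > Client X 80 > Client R 60 > Client V 50.
Client P: +55 to 55 (cap) — 125 left.
Client Q: +25 to 25 (cap) — 100 left.
Give Client W 55 to hit its cap of 55 — 45 left.
Client X takes 15 to reach its cap of 15 — 30 left.
Client R has room for 95 but only 30 remain, so it gets 30.

30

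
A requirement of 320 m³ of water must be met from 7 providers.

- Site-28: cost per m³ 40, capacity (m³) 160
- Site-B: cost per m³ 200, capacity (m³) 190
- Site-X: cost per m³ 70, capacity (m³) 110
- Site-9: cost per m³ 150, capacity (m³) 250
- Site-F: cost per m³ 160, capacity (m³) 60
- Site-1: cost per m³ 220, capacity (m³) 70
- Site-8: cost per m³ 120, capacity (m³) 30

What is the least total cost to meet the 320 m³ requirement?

Fill from the cheapest provider first.
Site-28 at 40: take all 160 m³ → 160 still needed.
Take 110 from Site-X at 70 → need 50 more.
Take 30 from Site-8 at 120 → need 20 more.
Site-9 at 150: take 20 of its 250 → requirement met.
Site-F, Site-B, Site-1: unused.
Cost = 160×40 + 110×70 + 30×120 + 20×150 = 20700.

20700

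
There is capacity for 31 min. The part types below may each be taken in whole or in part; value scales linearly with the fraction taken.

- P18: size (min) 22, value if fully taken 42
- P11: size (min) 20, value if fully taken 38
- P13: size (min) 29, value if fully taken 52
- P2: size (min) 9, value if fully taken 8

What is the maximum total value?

59.1

Sort by value density: P18 42/22≈1.91, P11 38/20≈1.9, P13 52/29≈1.79, P2 8/9≈0.889.
P18: take in full, 22 min for value 42 ; 9 left.
9 min left: a 9/20 share of P11 gives 38×9/20 = 17.1.
Total value = 59.1.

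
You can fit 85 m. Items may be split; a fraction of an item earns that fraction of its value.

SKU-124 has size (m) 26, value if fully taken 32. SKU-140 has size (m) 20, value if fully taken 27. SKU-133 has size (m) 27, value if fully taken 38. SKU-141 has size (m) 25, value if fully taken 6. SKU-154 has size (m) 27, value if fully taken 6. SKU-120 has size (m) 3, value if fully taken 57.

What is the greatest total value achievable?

156.16

Rank by value-to-size ratio: SKU-120 57/3≈19, SKU-133 38/27≈1.41, SKU-140 27/20≈1.35, SKU-124 32/26≈1.23, SKU-141 6/25≈0.24, SKU-154 6/27≈0.222.
SKU-120: take in full, 3 m for value 57 — 82 left.
All 27 m of SKU-133 fit (value 38) — 55 remain.
SKU-140: take in full, 20 m for value 27 — 35 left.
Take all of SKU-124 (26 m, value 32) — 9 m left.
Only 9 m remain; take 9/25 of SKU-141 for value 6×9/25 = 2.16.
Total value = 156.16.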